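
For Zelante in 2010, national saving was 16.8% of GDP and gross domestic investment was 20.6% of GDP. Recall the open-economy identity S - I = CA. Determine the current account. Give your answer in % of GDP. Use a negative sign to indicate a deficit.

CA = S - I = 16.8 - 20.6 = -3.8

-3.8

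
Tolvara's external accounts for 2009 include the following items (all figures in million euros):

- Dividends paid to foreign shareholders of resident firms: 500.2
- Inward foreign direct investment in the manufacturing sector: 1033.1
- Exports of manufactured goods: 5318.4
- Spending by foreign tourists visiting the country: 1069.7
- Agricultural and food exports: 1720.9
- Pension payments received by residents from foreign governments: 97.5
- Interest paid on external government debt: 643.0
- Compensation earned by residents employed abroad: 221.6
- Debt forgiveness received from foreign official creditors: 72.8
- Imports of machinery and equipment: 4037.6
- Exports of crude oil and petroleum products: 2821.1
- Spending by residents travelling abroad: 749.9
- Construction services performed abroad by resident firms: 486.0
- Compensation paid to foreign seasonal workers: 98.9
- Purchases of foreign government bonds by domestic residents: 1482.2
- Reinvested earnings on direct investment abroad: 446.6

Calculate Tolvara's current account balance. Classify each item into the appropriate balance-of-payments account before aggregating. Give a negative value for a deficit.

Goods: -4037.6 + 2821.1 + 5318.4 + 1720.9 = 5822.8
Services: -749.9 + 486.0 + 1069.7 = 805.8
Primary income: 221.6 - 643.0 - 500.2 + 446.6 - 98.9 = -573.9
Secondary income: 97.5
Current account = 5822.8 + 805.8 + (-573.9) + 97.5 = 6152.2
(Excluded from the current account — financial account: inward foreign direct investment in the manufacturing sector 1033.1, purchases of foreign government bonds by domestic residents 1482.2; capital account: debt forgiveness received from foreign official creditors 72.8.)

6152.2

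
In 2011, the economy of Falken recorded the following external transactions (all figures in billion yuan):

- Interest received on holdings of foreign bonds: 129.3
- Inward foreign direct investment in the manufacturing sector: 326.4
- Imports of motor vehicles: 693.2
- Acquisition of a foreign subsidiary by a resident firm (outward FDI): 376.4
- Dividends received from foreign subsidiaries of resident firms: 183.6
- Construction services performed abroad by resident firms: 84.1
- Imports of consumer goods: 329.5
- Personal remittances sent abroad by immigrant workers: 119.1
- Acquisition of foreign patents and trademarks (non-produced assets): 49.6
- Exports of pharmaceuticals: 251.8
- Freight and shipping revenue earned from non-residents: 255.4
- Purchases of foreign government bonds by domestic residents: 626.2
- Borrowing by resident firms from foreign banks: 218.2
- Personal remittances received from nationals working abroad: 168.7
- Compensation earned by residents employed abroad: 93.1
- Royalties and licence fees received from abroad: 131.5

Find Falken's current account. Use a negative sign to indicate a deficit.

Goods: -693.2 - 329.5 + 251.8 = -770.9
Services: 131.5 + 84.1 + 255.4 = 471.0
Primary income: 129.3 + 183.6 + 93.1 = 406.0
Secondary income: -119.1 + 168.7 = 49.6
Current account = (-770.9) + 471.0 + 406.0 + 49.6 = 155.7
(Excluded from the current account — financial account: inward foreign direct investment in the manufacturing sector 326.4, acquisition of a foreign subsidiary by a resident firm (outward FDI) 376.4, purchases of foreign government bonds by domestic residents 626.2, borrowing by resident firms from foreign banks 218.2; capital account: acquisition of foreign patents and trademarks (non-produced assets) 49.6.)

155.7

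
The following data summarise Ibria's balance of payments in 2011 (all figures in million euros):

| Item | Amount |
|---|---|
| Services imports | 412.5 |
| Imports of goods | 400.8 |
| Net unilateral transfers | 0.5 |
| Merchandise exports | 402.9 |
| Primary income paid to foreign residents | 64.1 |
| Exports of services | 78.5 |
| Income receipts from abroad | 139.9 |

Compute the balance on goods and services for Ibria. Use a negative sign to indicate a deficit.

Goods balance = 402.9 - 400.8 = 2.1
Services balance = 78.5 - 412.5 = -334.0
Trade balance (goods + services) = 2.1 + (-334.0) = -331.9

-331.9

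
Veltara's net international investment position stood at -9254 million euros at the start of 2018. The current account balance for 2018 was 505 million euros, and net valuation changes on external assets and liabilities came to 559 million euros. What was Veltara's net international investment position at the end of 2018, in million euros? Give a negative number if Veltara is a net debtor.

Change in NIIP = current account + net valuation change = 505 + 559 = 1064
End-of-year NIIP = -9254 + 1064 = -8190

-8190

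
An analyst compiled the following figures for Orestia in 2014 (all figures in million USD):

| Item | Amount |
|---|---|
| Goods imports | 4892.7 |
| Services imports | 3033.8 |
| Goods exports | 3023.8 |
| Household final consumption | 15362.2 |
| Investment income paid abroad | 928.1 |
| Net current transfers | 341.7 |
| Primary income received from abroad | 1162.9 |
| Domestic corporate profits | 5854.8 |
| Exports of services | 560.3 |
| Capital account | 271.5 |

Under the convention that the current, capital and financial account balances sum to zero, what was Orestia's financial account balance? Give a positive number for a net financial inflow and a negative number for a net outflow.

3494.4

Goods balance = 3023.8 - 4892.7 = -1868.9
Services balance = 560.3 - 3033.8 = -2473.5
Trade balance (goods + services) = -1868.9 + (-2473.5) = -4342.4
Net primary income = 1162.9 - 928.1 = 234.8
Net secondary income = 341.7
Current account = -4342.4 + 234.8 + 341.7 = -3765.9
Financial account = -(-3765.9 + 271.5) = 3494.4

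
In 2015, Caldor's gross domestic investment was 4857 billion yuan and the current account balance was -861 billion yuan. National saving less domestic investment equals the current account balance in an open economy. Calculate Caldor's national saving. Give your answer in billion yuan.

3996

S = I + CA = 4857 + (-861) = 3996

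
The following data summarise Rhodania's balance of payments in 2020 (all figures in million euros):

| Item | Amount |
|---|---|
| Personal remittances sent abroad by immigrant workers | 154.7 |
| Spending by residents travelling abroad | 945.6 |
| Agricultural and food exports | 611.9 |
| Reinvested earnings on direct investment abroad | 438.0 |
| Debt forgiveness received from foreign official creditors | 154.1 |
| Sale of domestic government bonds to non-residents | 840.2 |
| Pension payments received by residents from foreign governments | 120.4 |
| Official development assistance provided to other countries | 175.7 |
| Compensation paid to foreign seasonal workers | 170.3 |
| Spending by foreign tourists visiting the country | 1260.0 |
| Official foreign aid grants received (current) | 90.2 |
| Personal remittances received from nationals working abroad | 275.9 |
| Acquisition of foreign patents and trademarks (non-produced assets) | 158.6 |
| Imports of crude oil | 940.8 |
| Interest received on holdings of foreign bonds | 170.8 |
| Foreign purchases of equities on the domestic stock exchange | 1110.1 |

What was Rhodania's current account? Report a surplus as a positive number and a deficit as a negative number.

580.1

Goods: 611.9 - 940.8 = -328.9
Services: 1260.0 - 945.6 = 314.4
Primary income: 170.8 - 170.3 + 438.0 = 438.5
Secondary income: -175.7 + 120.4 + 90.2 + 275.9 - 154.7 = 156.1
Current account = (-328.9) + 314.4 + 438.5 + 156.1 = 580.1
(Excluded from the current account — capital account: debt forgiveness received from foreign official creditors 154.1, acquisition of foreign patents and trademarks (non-produced assets) 158.6; financial account: sale of domestic government bonds to non-residents 840.2, foreign purchases of equities on the domestic stock exchange 1110.1.)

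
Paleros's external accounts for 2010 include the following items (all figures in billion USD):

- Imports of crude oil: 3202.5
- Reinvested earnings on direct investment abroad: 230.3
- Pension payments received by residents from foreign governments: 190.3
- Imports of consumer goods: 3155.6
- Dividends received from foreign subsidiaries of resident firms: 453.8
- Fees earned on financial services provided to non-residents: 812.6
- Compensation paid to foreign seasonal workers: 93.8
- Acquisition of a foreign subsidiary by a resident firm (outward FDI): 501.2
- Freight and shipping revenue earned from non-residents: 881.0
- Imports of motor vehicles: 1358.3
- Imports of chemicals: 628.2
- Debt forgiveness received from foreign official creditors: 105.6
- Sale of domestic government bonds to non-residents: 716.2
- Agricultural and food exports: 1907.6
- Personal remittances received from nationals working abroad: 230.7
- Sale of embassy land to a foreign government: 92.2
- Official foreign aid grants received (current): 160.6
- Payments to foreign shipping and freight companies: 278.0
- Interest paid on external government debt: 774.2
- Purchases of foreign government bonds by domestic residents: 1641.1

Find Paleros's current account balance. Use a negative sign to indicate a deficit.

Goods: -3155.6 - 1358.3 + 1907.6 - 628.2 - 3202.5 = -6437.0
Services: 812.6 + 881.0 - 278.0 = 1415.6
Primary income: -774.2 - 93.8 + 453.8 + 230.3 = -183.9
Secondary income: 230.7 + 190.3 + 160.6 = 581.6
Current account = (-6437.0) + 1415.6 + (-183.9) + 581.6 = -4623.7
(Excluded from the current account — financial account: acquisition of a foreign subsidiary by a resident firm (outward FDI) 501.2, sale of domestic government bonds to non-residents 716.2, purchases of foreign government bonds by domestic residents 1641.1; capital account: debt forgiveness received from foreign official creditors 105.6, sale of embassy land to a foreign government 92.2.)

-4623.7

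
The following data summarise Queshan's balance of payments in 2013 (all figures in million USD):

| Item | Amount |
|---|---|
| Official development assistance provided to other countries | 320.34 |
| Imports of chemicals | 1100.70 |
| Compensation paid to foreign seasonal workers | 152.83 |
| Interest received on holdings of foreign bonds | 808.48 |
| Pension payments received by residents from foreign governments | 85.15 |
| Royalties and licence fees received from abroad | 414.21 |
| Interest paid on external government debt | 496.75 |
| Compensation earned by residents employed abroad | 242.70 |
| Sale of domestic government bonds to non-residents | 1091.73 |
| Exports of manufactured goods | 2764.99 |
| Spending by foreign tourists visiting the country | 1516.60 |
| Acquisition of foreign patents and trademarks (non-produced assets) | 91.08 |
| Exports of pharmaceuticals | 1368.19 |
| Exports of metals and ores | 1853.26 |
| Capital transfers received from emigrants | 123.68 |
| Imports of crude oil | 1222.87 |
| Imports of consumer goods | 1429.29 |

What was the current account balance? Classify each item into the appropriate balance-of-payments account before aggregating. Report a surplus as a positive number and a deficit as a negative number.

Goods: 1853.26 - 1222.87 + 1368.19 - 1429.29 + 2764.99 - 1100.70 = 2233.58
Services: 414.21 + 1516.60 = 1930.81
Primary income: -496.75 + 242.70 - 152.83 + 808.48 = 401.60
Secondary income: -320.34 + 85.15 = -235.19
Current account = 2233.58 + 1930.81 + 401.60 + (-235.19) = 4330.80
(Excluded from the current account — financial account: sale of domestic government bonds to non-residents 1091.73; capital account: acquisition of foreign patents and trademarks (non-produced assets) 91.08, capital transfers received from emigrants 123.68.)

4330.80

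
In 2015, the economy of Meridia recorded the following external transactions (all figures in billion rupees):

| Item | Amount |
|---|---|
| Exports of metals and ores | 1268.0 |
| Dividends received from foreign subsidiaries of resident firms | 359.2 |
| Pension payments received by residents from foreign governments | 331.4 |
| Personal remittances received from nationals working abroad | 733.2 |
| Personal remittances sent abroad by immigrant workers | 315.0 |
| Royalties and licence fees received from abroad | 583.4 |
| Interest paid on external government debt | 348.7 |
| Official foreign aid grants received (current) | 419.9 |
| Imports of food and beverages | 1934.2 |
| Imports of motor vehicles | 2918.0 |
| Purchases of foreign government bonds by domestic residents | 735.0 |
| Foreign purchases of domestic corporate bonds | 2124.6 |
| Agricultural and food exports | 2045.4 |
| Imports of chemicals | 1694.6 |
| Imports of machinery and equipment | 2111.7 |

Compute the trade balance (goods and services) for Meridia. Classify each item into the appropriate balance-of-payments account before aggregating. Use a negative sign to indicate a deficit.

Goods: 2045.4 + 1268.0 - 2111.7 - 1694.6 - 2918.0 - 1934.2 = -5345.1
Services: 583.4
Trade balance = -5345.1 + 583.4 = -4761.7
(Excluded from the trade balance — primary income: dividends received from foreign subsidiaries of resident firms 359.2, interest paid on external government debt 348.7; secondary income: pension payments received by residents from foreign governments 331.4, personal remittances received from nationals working abroad 733.2, personal remittances sent abroad by immigrant workers 315.0, official foreign aid grants received (current) 419.9; financial account: purchases of foreign government bonds by domestic residents 735.0, foreign purchases of domestic corporate bonds 2124.6.)

-4761.7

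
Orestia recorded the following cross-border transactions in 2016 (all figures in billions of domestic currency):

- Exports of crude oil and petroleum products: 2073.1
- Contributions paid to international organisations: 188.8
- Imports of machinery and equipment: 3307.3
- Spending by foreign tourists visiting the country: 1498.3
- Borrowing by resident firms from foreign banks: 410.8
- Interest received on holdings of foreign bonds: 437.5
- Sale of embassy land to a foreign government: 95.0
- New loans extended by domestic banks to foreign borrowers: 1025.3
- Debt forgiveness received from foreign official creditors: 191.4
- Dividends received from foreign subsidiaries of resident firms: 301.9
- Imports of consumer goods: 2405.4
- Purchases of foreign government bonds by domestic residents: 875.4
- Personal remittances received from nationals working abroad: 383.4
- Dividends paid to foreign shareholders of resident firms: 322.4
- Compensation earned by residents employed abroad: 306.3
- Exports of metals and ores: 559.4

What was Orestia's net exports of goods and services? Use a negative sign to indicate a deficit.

Goods: 559.4 + 2073.1 - 3307.3 - 2405.4 = -3080.2
Services: 1498.3
Trade balance = -3080.2 + 1498.3 = -1581.9
(Excluded from the trade balance — secondary income: contributions paid to international organisations 188.8, personal remittances received from nationals working abroad 383.4; financial account: borrowing by resident firms from foreign banks 410.8, new loans extended by domestic banks to foreign borrowers 1025.3, purchases of foreign government bonds by domestic residents 875.4; primary income: interest received on holdings of foreign bonds 437.5, dividends received from foreign subsidiaries of resident firms 301.9, dividends paid to foreign shareholders of resident firms 322.4, compensation earned by residents employed abroad 306.3; capital account: sale of embassy land to a foreign government 95.0, debt forgiveness received from foreign official creditors 191.4.)

-1581.9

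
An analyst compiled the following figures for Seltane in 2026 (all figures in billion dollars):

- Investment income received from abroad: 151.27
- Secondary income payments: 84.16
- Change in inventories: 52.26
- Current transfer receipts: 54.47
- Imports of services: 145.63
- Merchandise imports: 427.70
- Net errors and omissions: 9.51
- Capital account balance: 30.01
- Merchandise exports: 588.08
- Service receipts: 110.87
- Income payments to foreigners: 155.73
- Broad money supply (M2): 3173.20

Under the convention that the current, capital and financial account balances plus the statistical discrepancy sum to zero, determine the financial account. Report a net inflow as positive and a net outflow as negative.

-130.99

Goods balance = 588.08 - 427.70 = 160.38
Services balance = 110.87 - 145.63 = -34.76
Trade balance (goods + services) = 160.38 + (-34.76) = 125.62
Net primary income = 151.27 - 155.73 = -4.46
Net secondary income = 54.47 - 84.16 = -29.69
Current account = 125.62 + (-4.46) + (-29.69) = 91.47
Financial account = -(91.47 + 30.01 + 9.51) = -130.99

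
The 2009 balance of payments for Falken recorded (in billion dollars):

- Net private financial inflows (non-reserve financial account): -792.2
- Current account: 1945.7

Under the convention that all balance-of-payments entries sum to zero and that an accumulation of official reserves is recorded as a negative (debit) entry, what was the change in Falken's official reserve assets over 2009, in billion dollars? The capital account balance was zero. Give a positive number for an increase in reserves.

Official reserve transactions balance = -(1945.7 + (-792.2)) = -1153.5
An accumulation of reserves is recorded as a debit (negative entry), so the change in the stock of reserves is the negative of that balance.
Change in official reserves = -(-1153.5) = 1153.5

1153.5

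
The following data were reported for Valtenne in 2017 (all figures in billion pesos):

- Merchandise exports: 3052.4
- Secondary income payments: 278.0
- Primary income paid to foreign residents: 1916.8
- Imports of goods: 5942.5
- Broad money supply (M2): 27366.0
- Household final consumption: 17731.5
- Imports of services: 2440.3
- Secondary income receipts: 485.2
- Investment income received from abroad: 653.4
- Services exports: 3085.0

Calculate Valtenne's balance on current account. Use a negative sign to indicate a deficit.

Goods balance = 3052.4 - 5942.5 = -2890.1
Services balance = 3085.0 - 2440.3 = 644.7
Trade balance (goods + services) = -2890.1 + 644.7 = -2245.4
Net primary income = 653.4 - 1916.8 = -1263.4
Net secondary income = 485.2 - 278.0 = 207.2
Current account = -2245.4 + (-1263.4) + 207.2 = -3301.6

-3301.6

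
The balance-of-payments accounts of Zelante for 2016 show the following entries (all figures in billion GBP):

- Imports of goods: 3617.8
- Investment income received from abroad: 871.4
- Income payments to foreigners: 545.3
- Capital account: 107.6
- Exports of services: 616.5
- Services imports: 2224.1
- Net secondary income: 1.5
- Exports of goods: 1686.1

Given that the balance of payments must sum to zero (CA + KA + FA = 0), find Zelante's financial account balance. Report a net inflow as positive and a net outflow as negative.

3104.1

Goods balance = 1686.1 - 3617.8 = -1931.7
Services balance = 616.5 - 2224.1 = -1607.6
Trade balance (goods + services) = -1931.7 + (-1607.6) = -3539.3
Net primary income = 871.4 - 545.3 = 326.1
Net secondary income = 1.5
Current account = -3539.3 + 326.1 + 1.5 = -3211.7
Financial account = -(-3211.7 + 107.6) = 3104.1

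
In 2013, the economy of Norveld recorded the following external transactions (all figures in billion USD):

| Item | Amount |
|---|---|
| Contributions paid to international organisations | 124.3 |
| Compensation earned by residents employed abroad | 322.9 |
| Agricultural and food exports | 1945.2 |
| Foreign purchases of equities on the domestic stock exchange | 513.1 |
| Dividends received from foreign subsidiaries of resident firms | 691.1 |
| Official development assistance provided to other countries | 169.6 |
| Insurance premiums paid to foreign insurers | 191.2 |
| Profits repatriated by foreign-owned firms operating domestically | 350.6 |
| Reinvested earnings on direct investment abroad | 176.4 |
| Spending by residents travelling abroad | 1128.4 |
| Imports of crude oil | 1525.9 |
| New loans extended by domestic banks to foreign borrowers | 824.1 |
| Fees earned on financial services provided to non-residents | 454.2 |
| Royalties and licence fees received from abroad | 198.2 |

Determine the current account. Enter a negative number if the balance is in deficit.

298.0

Goods: 1945.2 - 1525.9 = 419.3
Services: 198.2 - 1128.4 - 191.2 + 454.2 = -667.2
Primary income: 322.9 + 691.1 + 176.4 - 350.6 = 839.8
Secondary income: -124.3 - 169.6 = -293.9
Current account = 419.3 + (-667.2) + 839.8 + (-293.9) = 298.0
(Excluded from the current account — financial account: foreign purchases of equities on the domestic stock exchange 513.1, new loans extended by domestic banks to foreign borrowers 824.1.)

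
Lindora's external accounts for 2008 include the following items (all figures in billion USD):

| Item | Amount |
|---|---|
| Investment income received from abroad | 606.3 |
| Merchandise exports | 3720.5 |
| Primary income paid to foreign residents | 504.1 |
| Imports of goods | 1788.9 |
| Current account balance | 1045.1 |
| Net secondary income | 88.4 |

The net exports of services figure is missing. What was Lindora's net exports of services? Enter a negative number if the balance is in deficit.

-1077.1

Current account = goods balance + services balance + net primary income + net secondary income
Sum of the known components = 2122.2
Net exports of services = CA - (known components) = 1045.1 - 2122.2 = -1077.1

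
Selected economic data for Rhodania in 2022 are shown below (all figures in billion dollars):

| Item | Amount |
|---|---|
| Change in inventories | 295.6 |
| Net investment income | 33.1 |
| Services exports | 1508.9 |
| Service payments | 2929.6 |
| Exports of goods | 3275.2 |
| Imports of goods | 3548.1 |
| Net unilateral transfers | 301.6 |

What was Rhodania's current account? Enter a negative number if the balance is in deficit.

Goods balance = 3275.2 - 3548.1 = -272.9
Services balance = 1508.9 - 2929.6 = -1420.7
Trade balance (goods + services) = -272.9 + (-1420.7) = -1693.6
Net primary income = 33.1
Net secondary income = 301.6
Current account = -1693.6 + 33.1 + 301.6 = -1358.9

-1358.9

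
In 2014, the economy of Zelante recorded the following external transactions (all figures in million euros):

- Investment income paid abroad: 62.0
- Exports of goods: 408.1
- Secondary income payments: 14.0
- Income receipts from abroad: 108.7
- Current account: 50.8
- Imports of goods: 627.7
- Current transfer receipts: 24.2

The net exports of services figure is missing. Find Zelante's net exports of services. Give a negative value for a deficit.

Current account = goods balance + services balance + net primary income + net secondary income
Sum of the known components = -162.7
Net exports of services = CA - (known components) = 50.8 - (-162.7) = 213.5

213.5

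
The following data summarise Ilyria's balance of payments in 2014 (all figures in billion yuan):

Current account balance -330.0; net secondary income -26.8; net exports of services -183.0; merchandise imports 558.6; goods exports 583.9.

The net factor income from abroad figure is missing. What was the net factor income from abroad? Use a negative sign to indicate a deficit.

-145.5

Current account = goods balance + services balance + net primary income + net secondary income
Sum of the known components = -184.5
Net factor income from abroad = CA - (known components) = -330.0 - (-184.5) = -145.5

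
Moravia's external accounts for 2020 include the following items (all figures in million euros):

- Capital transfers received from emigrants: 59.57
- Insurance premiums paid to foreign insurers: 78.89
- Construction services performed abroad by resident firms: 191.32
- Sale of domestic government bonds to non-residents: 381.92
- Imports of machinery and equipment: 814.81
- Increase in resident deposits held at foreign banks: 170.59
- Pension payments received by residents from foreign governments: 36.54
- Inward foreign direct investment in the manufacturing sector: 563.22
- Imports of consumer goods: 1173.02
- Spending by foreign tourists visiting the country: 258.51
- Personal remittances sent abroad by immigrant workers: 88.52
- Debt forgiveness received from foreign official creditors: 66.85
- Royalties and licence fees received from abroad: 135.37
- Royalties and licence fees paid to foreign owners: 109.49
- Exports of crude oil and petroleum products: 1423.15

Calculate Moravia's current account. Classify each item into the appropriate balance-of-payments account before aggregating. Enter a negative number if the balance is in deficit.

Goods: 1423.15 - 1173.02 - 814.81 = -564.68
Services: -109.49 + 191.32 + 258.51 - 78.89 + 135.37 = 396.82
Secondary income: 36.54 - 88.52 = -51.98
Current account = (-564.68) + 396.82 + (-51.98) = -219.84
(Excluded from the current account — capital account: capital transfers received from emigrants 59.57, debt forgiveness received from foreign official creditors 66.85; financial account: sale of domestic government bonds to non-residents 381.92, increase in resident deposits held at foreign banks 170.59, inward foreign direct investment in the manufacturing sector 563.22.)

-219.84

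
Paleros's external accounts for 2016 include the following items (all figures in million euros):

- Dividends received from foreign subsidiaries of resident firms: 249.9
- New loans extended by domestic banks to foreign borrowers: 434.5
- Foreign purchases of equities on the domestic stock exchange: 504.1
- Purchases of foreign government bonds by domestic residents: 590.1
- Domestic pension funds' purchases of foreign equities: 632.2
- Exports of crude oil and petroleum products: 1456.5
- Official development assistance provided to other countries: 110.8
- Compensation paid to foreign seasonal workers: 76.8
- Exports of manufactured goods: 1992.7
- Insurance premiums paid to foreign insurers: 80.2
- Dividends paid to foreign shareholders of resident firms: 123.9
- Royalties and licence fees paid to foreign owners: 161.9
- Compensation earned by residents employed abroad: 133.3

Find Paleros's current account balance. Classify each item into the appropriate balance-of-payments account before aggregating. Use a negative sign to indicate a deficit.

Goods: 1992.7 + 1456.5 = 3449.2
Services: -161.9 - 80.2 = -242.1
Primary income: 249.9 + 133.3 - 76.8 - 123.9 = 182.5
Secondary income: -110.8
Current account = 3449.2 + (-242.1) + 182.5 + (-110.8) = 3278.8
(Excluded from the current account — financial account: new loans extended by domestic banks to foreign borrowers 434.5, foreign purchases of equities on the domestic stock exchange 504.1, purchases of foreign government bonds by domestic residents 590.1, domestic pension funds' purchases of foreign equities 632.2.)

3278.8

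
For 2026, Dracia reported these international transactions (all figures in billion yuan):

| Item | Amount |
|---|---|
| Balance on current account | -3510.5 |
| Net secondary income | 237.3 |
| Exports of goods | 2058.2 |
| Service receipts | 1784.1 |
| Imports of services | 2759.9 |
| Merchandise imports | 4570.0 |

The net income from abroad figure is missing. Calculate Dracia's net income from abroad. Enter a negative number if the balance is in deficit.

Current account = goods balance + services balance + net primary income + net secondary income
Sum of the known components = -3250.3
Net income from abroad = CA - (known components) = -3510.5 - (-3250.3) = -260.2

-260.2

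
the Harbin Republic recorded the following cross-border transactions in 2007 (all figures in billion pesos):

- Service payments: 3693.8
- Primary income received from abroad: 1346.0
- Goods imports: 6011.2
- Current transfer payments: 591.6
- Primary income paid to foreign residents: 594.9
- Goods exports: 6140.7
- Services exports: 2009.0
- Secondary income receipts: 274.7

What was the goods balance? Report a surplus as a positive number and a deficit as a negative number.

Goods balance = 6140.7 - 6011.2 = 129.5

129.5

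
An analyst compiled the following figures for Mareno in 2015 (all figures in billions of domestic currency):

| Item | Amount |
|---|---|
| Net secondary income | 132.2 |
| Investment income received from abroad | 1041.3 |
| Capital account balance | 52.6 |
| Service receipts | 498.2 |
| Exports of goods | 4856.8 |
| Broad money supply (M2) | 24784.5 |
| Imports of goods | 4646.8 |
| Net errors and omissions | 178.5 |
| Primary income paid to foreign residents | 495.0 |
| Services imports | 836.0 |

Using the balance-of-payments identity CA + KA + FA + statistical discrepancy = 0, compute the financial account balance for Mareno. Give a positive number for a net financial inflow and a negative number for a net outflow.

-781.8

Goods balance = 4856.8 - 4646.8 = 210.0
Services balance = 498.2 - 836.0 = -337.8
Trade balance (goods + services) = 210.0 + (-337.8) = -127.8
Net primary income = 1041.3 - 495.0 = 546.3
Net secondary income = 132.2
Current account = -127.8 + 546.3 + 132.2 = 550.7
Financial account = -(550.7 + 52.6 + 178.5) = -781.8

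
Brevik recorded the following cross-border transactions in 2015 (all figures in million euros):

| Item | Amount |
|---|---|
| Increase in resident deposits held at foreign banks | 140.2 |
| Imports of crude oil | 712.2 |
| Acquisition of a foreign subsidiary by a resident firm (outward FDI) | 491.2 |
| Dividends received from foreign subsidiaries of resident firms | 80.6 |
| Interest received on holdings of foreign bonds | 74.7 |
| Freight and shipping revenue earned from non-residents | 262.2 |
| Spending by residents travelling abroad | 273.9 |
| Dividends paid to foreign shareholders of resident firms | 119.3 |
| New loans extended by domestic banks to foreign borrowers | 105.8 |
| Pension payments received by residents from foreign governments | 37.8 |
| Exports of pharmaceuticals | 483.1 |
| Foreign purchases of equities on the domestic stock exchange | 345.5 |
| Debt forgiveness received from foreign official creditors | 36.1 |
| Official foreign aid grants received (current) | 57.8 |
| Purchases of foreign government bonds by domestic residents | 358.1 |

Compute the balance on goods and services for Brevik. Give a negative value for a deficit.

Goods: -712.2 + 483.1 = -229.1
Services: 262.2 - 273.9 = -11.7
Trade balance = -229.1 + (-11.7) = -240.8
(Excluded from the trade balance — financial account: increase in resident deposits held at foreign banks 140.2, acquisition of a foreign subsidiary by a resident firm (outward FDI) 491.2, new loans extended by domestic banks to foreign borrowers 105.8, foreign purchases of equities on the domestic stock exchange 345.5, purchases of foreign government bonds by domestic residents 358.1; primary income: dividends received from foreign subsidiaries of resident firms 80.6, interest received on holdings of foreign bonds 74.7, dividends paid to foreign shareholders of resident firms 119.3; secondary income: pension payments received by residents from foreign governments 37.8, official foreign aid grants received (current) 57.8; capital account: debt forgiveness received from foreign official creditors 36.1.)

-240.8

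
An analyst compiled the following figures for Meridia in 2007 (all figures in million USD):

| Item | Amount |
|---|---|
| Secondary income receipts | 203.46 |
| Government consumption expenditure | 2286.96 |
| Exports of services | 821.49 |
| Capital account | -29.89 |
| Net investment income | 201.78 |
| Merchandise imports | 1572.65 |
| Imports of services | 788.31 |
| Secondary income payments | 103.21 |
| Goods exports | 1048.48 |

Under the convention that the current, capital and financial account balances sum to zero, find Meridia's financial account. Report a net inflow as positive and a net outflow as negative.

Goods balance = 1048.48 - 1572.65 = -524.17
Services balance = 821.49 - 788.31 = 33.18
Trade balance (goods + services) = -524.17 + 33.18 = -490.99
Net primary income = 201.78
Net secondary income = 203.46 - 103.21 = 100.25
Current account = -490.99 + 201.78 + 100.25 = -188.96
Financial account = -(-188.96 + (-29.89)) = 218.85

218.85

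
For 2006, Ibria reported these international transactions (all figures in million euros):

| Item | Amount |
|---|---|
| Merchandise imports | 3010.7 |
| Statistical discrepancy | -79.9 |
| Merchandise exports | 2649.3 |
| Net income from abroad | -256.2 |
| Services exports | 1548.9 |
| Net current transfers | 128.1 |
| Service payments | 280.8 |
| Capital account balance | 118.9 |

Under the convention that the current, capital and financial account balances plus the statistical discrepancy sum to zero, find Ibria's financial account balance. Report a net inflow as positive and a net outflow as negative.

-817.6

Goods balance = 2649.3 - 3010.7 = -361.4
Services balance = 1548.9 - 280.8 = 1268.1
Trade balance (goods + services) = -361.4 + 1268.1 = 906.7
Net primary income = -256.2
Net secondary income = 128.1
Current account = 906.7 + (-256.2) + 128.1 = 778.6
Financial account = -(778.6 + 118.9 + (-79.9)) = -817.6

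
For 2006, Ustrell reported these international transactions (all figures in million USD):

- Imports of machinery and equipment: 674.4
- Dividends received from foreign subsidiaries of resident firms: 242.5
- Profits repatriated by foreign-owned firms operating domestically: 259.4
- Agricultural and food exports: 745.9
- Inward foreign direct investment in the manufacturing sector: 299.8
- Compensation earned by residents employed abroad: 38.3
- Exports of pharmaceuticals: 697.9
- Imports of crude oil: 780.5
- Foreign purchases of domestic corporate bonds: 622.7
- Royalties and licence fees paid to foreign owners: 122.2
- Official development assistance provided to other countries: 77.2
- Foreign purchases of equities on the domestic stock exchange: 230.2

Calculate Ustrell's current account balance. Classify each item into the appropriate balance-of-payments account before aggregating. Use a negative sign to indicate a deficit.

Goods: -780.5 + 745.9 - 674.4 + 697.9 = -11.1
Services: -122.2
Primary income: 38.3 - 259.4 + 242.5 = 21.4
Secondary income: -77.2
Current account = (-11.1) + (-122.2) + 21.4 + (-77.2) = -189.1
(Excluded from the current account — financial account: inward foreign direct investment in the manufacturing sector 299.8, foreign purchases of domestic corporate bonds 622.7, foreign purchases of equities on the domestic stock exchange 230.2.)

-189.1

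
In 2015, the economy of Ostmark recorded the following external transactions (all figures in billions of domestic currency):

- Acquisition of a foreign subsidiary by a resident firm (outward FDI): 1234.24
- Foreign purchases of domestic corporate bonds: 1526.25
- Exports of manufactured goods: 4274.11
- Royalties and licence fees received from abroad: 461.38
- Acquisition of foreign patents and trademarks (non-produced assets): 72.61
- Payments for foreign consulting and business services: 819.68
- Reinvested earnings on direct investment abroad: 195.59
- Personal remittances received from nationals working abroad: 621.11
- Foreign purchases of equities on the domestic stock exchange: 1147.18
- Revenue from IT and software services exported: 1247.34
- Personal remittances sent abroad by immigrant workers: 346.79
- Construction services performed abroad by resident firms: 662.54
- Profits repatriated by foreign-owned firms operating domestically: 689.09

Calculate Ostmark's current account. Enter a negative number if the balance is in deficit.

Goods: 4274.11
Services: 662.54 + 1247.34 + 461.38 - 819.68 = 1551.58
Primary income: 195.59 - 689.09 = -493.50
Secondary income: -346.79 + 621.11 = 274.32
Current account = 4274.11 + 1551.58 + (-493.50) + 274.32 = 5606.51
(Excluded from the current account — financial account: acquisition of a foreign subsidiary by a resident firm (outward FDI) 1234.24, foreign purchases of domestic corporate bonds 1526.25, foreign purchases of equities on the domestic stock exchange 1147.18; capital account: acquisition of foreign patents and trademarks (non-produced assets) 72.61.)

5606.51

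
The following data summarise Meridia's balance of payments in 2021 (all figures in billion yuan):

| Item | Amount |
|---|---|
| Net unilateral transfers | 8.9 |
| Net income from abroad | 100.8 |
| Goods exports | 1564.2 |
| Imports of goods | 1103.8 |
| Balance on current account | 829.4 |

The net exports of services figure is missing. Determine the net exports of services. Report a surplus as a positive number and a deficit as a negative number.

259.3

Current account = goods balance + services balance + net primary income + net secondary income
Sum of the known components = 570.1
Net exports of services = CA - (known components) = 829.4 - 570.1 = 259.3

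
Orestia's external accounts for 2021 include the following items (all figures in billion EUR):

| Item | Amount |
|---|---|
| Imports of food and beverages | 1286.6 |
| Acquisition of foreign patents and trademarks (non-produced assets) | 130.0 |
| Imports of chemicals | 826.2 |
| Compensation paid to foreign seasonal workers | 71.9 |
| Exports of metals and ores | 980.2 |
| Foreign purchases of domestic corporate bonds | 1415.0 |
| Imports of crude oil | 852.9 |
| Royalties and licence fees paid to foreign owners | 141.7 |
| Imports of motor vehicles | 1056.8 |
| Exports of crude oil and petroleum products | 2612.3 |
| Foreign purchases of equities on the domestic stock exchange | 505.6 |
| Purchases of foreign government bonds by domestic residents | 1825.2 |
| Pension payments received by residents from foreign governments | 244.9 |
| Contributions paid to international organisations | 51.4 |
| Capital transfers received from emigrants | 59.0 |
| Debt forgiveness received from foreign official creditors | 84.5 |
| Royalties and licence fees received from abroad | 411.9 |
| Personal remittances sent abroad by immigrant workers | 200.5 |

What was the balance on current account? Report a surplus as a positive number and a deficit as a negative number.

-238.7

Goods: 980.2 - 826.2 + 2612.3 - 1286.6 - 852.9 - 1056.8 = -430.0
Services: -141.7 + 411.9 = 270.2
Primary income: -71.9
Secondary income: -200.5 - 51.4 + 244.9 = -7.0
Current account = (-430.0) + 270.2 + (-71.9) + (-7.0) = -238.7
(Excluded from the current account — capital account: acquisition of foreign patents and trademarks (non-produced assets) 130.0, capital transfers received from emigrants 59.0, debt forgiveness received from foreign official creditors 84.5; financial account: foreign purchases of domestic corporate bonds 1415.0, foreign purchases of equities on the domestic stock exchange 505.6, purchases of foreign government bonds by domestic residents 1825.2.)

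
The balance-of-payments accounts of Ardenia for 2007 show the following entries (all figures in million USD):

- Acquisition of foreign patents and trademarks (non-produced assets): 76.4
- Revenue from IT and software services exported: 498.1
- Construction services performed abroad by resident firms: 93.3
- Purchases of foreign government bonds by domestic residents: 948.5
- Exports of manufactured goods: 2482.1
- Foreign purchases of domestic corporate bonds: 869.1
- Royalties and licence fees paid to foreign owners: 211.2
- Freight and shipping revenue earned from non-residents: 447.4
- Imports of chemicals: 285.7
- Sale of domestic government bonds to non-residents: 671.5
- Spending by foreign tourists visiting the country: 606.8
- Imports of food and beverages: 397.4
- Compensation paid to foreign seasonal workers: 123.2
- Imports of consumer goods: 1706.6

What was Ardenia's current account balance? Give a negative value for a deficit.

Goods: 2482.1 - 1706.6 - 397.4 - 285.7 = 92.4
Services: 93.3 + 447.4 + 606.8 + 498.1 - 211.2 = 1434.4
Primary income: -123.2
Current account = 92.4 + 1434.4 + (-123.2) = 1403.6
(Excluded from the current account — capital account: acquisition of foreign patents and trademarks (non-produced assets) 76.4; financial account: purchases of foreign government bonds by domestic residents 948.5, foreign purchases of domestic corporate bonds 869.1, sale of domestic government bonds to non-residents 671.5.)

1403.6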